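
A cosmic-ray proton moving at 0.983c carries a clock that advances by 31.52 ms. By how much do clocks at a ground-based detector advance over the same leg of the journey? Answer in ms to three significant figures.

Δt = 172 ms

γ = 1/√(1 − 0.983²) = 1/√0.03371 = 5.446
The interval measured in the proton's rest frame is the proper time (both events occur at the same place in that frame); the lab-frame interval is Δt = γτ = 5.446 × 31.52 ms.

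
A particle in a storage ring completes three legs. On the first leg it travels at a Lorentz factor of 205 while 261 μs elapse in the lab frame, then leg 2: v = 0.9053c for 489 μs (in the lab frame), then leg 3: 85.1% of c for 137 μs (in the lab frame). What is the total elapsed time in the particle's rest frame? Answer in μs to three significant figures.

Leg 1: γ = 205; τ_1 = 261/205.0 = 1.273 μs.
Leg 2: γ = 1/√(1 − 0.9053²) = 1/√0.1804 = 2.354; τ_2 = 489/2.354 = 207.7 μs.
Leg 3: β = 0.851; γ = 1/√(1 − 0.851²) = 1/√0.2758 = 1.904; τ_3 = 137/1.904 = 71.95 μs.
Total: 1.273 + 207.7 + 71.95 μs.

τ = 281 μs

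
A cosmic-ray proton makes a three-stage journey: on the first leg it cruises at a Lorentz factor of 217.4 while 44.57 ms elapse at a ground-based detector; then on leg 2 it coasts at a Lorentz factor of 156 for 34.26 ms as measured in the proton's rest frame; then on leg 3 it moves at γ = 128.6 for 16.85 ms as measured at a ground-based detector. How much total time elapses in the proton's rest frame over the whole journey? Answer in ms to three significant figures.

Leg 1: γ = 217.4; τ_1 = 44.57/217.4 = 0.2050 ms.
Leg 2: 34.26 ms is already measured in the proton's rest frame.
Leg 3: γ = 128.6; τ_3 = 16.85/128.6 = 0.1310 ms.
Total: 0.2050 + 34.26 + 0.1310 ms.

τ = 34.6 ms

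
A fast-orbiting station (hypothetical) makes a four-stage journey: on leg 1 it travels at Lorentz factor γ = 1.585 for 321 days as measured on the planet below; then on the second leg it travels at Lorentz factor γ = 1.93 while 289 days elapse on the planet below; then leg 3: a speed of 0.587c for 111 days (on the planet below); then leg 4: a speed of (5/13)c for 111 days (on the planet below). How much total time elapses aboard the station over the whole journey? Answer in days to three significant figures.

Leg 1: γ = 1.585; τ_1 = 321/1.585 = 202.5 days.
Leg 2: γ = 1.93; τ_2 = 289/1.930 = 149.7 days.
Leg 3: γ = 1/√(1 − 0.587²) = 1/√0.6554 = 1.235; τ_3 = 111/1.235 = 89.86 days.
Leg 4: γ = 1/√(1 − (5/13)²) = 13/12 ≈ 1.083; τ_4 = 111/1.083 = 102.5 days.
Total: 202.5 + 149.7 + 89.86 + 102.5 days.

τ = 545 days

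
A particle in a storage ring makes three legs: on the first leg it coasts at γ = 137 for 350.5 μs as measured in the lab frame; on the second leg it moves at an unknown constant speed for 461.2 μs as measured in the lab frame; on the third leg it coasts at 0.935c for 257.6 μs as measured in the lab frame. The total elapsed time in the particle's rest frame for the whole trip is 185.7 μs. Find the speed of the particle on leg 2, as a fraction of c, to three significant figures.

β = 0.980

Leg 1: γ = 137; τ_1 = 350.5/137.0 = 2.558 μs.
Leg 2: speed unknown; τ_2 = 461.2/γ_2.
Leg 3: γ = 1/√(1 − 0.935²) = 1/√0.1258 = 2.820; τ_3 = 257.6/2.820 = 91.36 μs.
Total proper time: 2.558 + τ_2 + 91.36 = 185.7, so τ_2 = 185.7 − 93.92 = 91.78 μs.
γ_2 = 461.2/91.78 = 5.025; β = √(1 − 1/γ²) = √0.9604.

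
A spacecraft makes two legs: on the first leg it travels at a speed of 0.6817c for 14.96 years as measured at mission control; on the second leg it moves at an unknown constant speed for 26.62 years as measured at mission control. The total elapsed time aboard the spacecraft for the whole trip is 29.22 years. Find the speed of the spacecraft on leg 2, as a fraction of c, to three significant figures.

Leg 1: γ = 1/√(1 − 0.6817²) = 1/√0.5353 = 1.367; τ_1 = 14.96/1.367 = 10.95 years.
Leg 2: speed unknown; τ_2 = 26.62/γ_2.
Total proper time: 10.95 + τ_2 = 29.22, so τ_2 = 29.22 − 10.95 = 18.27 years.
γ_2 = 26.62/18.27 = 1.457; β = √(1 − 1/γ²) = √0.5287.

β = 0.727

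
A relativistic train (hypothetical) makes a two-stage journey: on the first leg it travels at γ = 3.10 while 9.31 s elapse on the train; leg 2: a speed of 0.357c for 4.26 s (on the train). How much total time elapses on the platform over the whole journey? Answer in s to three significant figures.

Δt = 33.4 s

Leg 1: γ = 3.10; Δt_1 = 3.100 × 9.31 = 28.86 s.
Leg 2: γ = 1/√(1 − 0.357²) = 1/√0.8726 = 1.071; Δt_2 = 1.071 × 4.26 = 4.561 s.
Total: 28.86 + 4.561 s.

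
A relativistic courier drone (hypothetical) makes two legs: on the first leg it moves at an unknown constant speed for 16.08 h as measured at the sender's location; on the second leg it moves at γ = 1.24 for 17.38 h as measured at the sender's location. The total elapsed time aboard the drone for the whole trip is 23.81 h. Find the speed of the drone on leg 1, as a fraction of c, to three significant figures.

Leg 1: speed unknown; τ_1 = 16.08/γ_1.
Leg 2: γ = 1.24; τ_2 = 17.38/1.240 = 14.02 h.
Total proper time: τ_1 + 14.02 = 23.81, so τ_1 = 23.81 − 14.02 = 9.794 h.
γ_1 = 16.08/9.794 = 1.642; β = √(1 − 1/γ²) = √0.6290.

β = 0.793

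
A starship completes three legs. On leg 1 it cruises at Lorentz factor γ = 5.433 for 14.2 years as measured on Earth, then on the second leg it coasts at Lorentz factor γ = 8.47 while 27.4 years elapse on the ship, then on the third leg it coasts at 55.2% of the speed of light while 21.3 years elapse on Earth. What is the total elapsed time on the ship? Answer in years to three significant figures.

τ = 47.8 years

Leg 1: γ = 5.433; τ_1 = 14.2/5.433 = 2.614 years.
Leg 2: 27.4 years is already measured on the ship.
Leg 3: β = 0.552; γ = 1/√(1 − 0.552²) = 1/√0.6953 = 1.199; τ_3 = 21.3/1.199 = 17.76 years.
Total: 2.614 + 27.40 + 17.76 years.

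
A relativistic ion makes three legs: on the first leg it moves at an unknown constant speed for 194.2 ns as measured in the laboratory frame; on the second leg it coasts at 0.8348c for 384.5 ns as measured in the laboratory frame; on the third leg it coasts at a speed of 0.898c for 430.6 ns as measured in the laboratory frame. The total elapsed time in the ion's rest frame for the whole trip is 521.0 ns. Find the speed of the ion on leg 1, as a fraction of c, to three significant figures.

β = 0.787

Leg 1: speed unknown; τ_1 = 194.2/γ_1.
Leg 2: γ = 1/√(1 − 0.8348²) = 1/√0.3031 = 1.816; τ_2 = 384.5/1.816 = 211.7 ns.
Leg 3: γ = 1/√(1 − 0.898²) = 1/√0.1936 = 2.273; τ_3 = 430.6/2.273 = 189.5 ns.
Total proper time: τ_1 + 211.7 + 189.5 = 521.0, so τ_1 = 521.0 − 401.1 = 119.9 ns.
γ_1 = 194.2/119.9 = 1.620; β = √(1 − 1/γ²) = √0.6191.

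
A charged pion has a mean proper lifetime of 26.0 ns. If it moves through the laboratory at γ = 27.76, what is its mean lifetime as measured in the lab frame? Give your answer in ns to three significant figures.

Δt = 722 ns

γ = 27.76
The rest-frame lifetime is the proper time; the lab measures the dilated interval Δt = γτ₀ = 27.76 × 26.0 ns.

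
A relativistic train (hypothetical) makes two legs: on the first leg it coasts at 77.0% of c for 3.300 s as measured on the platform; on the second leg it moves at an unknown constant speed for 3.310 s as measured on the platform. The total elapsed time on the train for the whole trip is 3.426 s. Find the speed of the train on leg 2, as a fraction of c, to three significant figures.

β = 0.917

Leg 1: β = 0.770; γ = 1/√(1 − 0.770²) = 1/√0.4071 = 1.567; τ_1 = 3.300/1.567 = 2.106 s.
Leg 2: speed unknown; τ_2 = 3.310/γ_2.
Total proper time: 2.106 + τ_2 = 3.426, so τ_2 = 3.426 − 2.106 = 1.320 s.
γ_2 = 3.310/1.320 = 2.507; β = √(1 − 1/γ²) = √0.8409.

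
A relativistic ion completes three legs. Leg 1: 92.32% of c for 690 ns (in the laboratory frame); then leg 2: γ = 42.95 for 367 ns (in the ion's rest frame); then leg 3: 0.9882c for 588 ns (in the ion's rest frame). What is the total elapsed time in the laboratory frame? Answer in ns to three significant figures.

Leg 1: 690 ns is already measured in the laboratory frame.
Leg 2: γ = 42.95; Δt_2 = 42.95 × 367 = 1.576×10⁴ ns.
Leg 3: γ = 1/√(1 − 0.9882²) = 1/√0.02346 = 6.529; Δt_3 = 6.529 × 588 = 3839 ns.
Total: 690.0 + 1.576×10⁴ + 3839 ns.

Δt = 2.03×10⁴ ns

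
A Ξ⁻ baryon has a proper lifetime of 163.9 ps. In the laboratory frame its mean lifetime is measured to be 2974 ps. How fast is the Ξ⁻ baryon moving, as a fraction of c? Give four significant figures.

γ = Δt/τ₀ = 2974/163.9 = 18.15
β = √(1 − 1/γ²) = √(1 − 0.003037) = √0.9970

v = 0.9985c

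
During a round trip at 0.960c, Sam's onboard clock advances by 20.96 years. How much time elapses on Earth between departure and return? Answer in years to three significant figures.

γ = 1/√(1 − 0.960²) = 25/7 ≈ 3.571
Earth-frame duration is the dilated interval: Δt = γτ = 3.571 × 20.96 years.

Δt = 74.9 years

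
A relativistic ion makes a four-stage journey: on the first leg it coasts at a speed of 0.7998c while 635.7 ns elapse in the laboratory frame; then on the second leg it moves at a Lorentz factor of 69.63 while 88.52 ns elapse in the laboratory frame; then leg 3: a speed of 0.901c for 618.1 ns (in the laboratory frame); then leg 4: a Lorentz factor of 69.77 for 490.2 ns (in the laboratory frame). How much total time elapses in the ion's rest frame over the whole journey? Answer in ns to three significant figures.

Leg 1: γ = 1/√(1 − 0.7998²) = 1/√0.3603 = 1.666; τ_1 = 635.7/1.666 = 381.6 ns.
Leg 2: γ = 69.63; τ_2 = 88.52/69.63 = 1.271 ns.
Leg 3: γ = 1/√(1 − 0.901²) = 1/√0.1882 = 2.305; τ_3 = 618.1/2.305 = 268.1 ns.
Leg 4: γ = 69.77; τ_4 = 490.2/69.77 = 7.026 ns.
Total: 381.6 + 1.271 + 268.1 + 7.026 ns.

τ = 658 ns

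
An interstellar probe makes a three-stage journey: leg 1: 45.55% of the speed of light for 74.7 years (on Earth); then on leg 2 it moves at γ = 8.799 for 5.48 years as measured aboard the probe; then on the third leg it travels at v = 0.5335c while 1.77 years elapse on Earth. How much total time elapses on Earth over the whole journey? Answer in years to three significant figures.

Δt = 125 years

Leg 1: 74.7 years is already measured on Earth.
Leg 2: γ = 8.799; Δt_2 = 8.799 × 5.48 = 48.22 years.
Leg 3: 1.77 years is already measured on Earth.
Total: 74.70 + 48.22 + 1.770 years.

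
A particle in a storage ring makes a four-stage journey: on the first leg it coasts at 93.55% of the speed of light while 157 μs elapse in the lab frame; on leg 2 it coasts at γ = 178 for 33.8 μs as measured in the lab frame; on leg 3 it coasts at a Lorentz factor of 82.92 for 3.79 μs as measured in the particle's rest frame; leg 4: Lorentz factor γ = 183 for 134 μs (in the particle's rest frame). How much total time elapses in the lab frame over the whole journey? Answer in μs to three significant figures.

Δt = 2.50×10⁴ μs

Leg 1: 157 μs is already measured in the lab frame.
Leg 2: 33.8 μs is already measured in the lab frame.
Leg 3: γ = 82.92; Δt_3 = 82.92 × 3.79 = 314.3 μs.
Leg 4: γ = 183; Δt_4 = 183.0 × 134 = 2.452×10⁴ μs.
Total: 157.0 + 33.80 + 314.3 + 2.452×10⁴ μs.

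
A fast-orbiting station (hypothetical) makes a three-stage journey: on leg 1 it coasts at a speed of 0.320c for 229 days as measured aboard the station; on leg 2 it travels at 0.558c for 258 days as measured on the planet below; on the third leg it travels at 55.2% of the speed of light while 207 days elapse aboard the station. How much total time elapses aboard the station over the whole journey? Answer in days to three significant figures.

Leg 1: 229 days is already measured aboard the station.
Leg 2: γ = 1/√(1 − 0.558²) = 1/√0.6886 = 1.205; τ_2 = 258/1.205 = 214.1 days.
Leg 3: 207 days is already measured aboard the station.
Total: 229.0 + 214.1 + 207.0 days.

τ = 650 days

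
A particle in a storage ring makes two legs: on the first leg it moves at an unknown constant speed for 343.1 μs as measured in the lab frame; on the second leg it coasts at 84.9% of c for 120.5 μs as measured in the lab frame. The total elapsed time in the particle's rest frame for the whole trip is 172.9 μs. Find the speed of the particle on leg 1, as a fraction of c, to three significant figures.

Leg 1: speed unknown; τ_1 = 343.1/γ_1.
Leg 2: β = 0.849; γ = 1/√(1 − 0.849²) = 1/√0.2792 = 1.893; τ_2 = 120.5/1.893 = 63.67 μs.
Total proper time: τ_1 + 63.67 = 172.9, so τ_1 = 172.9 − 63.67 = 109.2 μs.
γ_1 = 343.1/109.2 = 3.141; β = √(1 − 1/γ²) = √0.8986.

β = 0.948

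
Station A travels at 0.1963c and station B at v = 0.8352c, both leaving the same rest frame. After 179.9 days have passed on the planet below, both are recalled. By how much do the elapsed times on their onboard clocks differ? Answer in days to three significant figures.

A: γ = 1/√(1 − 0.1963²) = 1/√0.9615 = 1.020; τ_A = 179.9/1.020 = 176.4 days.
B: γ = 1/√(1 − 0.8352²) = 1/√0.3024 = 1.818; τ_B = 179.9/1.818 = 98.94 days.

|τ_A − τ_B| = 77.5 days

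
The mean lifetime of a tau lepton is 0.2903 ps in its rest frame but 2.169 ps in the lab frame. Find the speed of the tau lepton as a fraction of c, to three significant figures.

v = 0.991c

γ = Δt/τ₀ = 2.169/0.2903 = 7.472
β = √(1 − 1/γ²) = √(1 − 0.01791) = √0.9821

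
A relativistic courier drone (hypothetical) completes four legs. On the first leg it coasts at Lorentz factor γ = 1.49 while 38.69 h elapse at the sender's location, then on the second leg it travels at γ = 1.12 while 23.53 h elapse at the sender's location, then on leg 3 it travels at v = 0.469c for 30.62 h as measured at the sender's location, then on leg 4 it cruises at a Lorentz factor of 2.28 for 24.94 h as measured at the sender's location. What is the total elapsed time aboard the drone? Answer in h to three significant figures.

Leg 1: γ = 1.49; τ_1 = 38.69/1.490 = 25.97 h.
Leg 2: γ = 1.12; τ_2 = 23.53/1.120 = 21.01 h.
Leg 3: γ = 1/√(1 − 0.469²) = 1/√0.7800 = 1.132; τ_3 = 30.62/1.132 = 27.04 h.
Leg 4: γ = 2.28; τ_4 = 24.94/2.280 = 10.94 h.
Total: 25.97 + 21.01 + 27.04 + 10.94 h.

τ = 85.0 h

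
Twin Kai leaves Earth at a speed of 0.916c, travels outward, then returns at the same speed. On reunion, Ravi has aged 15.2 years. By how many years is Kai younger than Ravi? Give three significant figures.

Δt − τ = 9.10 years

γ = 1/√(1 − 0.916²) = 1/√0.1609 = 2.493
Kai's elapsed proper time: τ = 15.2/2.493 = 6.098 years.
Age gap = Δt − τ = 15.2 − 6.098 years.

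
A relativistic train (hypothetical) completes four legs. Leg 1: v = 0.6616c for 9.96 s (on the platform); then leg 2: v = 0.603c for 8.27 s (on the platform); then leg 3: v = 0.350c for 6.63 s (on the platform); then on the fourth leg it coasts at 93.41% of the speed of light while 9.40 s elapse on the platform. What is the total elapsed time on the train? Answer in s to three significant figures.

τ = 23.6 s

Leg 1: γ = 1/√(1 − 0.6616²) = 1/√0.5623 = 1.334; τ_1 = 9.96/1.334 = 7.469 s.
Leg 2: γ = 1/√(1 − 0.603²) = 1/√0.6364 = 1.254; τ_2 = 8.27/1.254 = 6.597 s.
Leg 3: γ = 1/√(1 − 0.350²) = 1/√0.8775 = 1.068; τ_3 = 6.63/1.068 = 6.211 s.
Leg 4: β = 0.9341; γ = 1/√(1 − 0.9341²) = 1/√0.1275 = 2.801; τ_4 = 9.40/2.801 = 3.356 s.
Total: 7.469 + 6.597 + 6.211 + 3.356 s.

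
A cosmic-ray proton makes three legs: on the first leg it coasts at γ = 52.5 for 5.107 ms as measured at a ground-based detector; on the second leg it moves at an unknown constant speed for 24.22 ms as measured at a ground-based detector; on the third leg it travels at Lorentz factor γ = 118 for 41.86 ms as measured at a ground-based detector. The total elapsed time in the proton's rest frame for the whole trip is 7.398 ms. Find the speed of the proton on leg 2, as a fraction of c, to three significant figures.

Leg 1: γ = 52.5; τ_1 = 5.107/52.50 = 0.09728 ms.
Leg 2: speed unknown; τ_2 = 24.22/γ_2.
Leg 3: γ = 118; τ_3 = 41.86/118.0 = 0.3547 ms.
Total proper time: 0.09728 + τ_2 + 0.3547 = 7.398, so τ_2 = 7.398 − 0.4520 = 6.946 ms.
γ_2 = 24.22/6.946 = 3.487; β = √(1 − 1/γ²) = √0.9178.

β = 0.958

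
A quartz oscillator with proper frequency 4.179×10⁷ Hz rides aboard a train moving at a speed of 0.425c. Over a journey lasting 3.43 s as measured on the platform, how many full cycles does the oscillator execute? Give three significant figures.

N = 1.30×10⁸

γ = 1/√(1 − 0.425²) = 1/√0.8194 = 1.105
The oscillator's own cycle count is N = f × τ where τ is the proper time on the train. τ = Δt/γ = 3.43/1.105 = 3.105 s = 3.105×10⁰ s.
N = 4.179×10⁷ × 3.105×10⁰ = 1.298×10⁸.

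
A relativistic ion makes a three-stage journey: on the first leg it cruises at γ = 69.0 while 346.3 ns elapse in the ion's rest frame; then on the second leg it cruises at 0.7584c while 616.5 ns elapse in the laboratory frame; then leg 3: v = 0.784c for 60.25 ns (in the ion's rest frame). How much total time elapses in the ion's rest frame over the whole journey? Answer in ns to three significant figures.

τ = 808 ns

Leg 1: 346.3 ns is already measured in the ion's rest frame.
Leg 2: γ = 1/√(1 − 0.7584²) = 1/√0.4248 = 1.534; τ_2 = 616.5/1.534 = 401.8 ns.
Leg 3: 60.25 ns is already measured in the ion's rest frame.
Total: 346.3 + 401.8 + 60.25 ns.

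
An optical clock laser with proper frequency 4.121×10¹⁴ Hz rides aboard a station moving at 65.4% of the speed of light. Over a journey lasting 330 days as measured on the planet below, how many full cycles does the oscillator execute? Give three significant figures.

N = 8.89×10²¹

β = 0.654; γ = 1/√(1 − 0.654²) = 1/√0.5723 = 1.322
The oscillator's own cycle count is N = f × τ where τ is the proper time aboard the station. τ = Δt/γ = 330/1.322 = 249.6 days = 2.157×10⁷ s.
N = 4.121×10¹⁴ × 2.157×10⁷ = 8.889×10²¹.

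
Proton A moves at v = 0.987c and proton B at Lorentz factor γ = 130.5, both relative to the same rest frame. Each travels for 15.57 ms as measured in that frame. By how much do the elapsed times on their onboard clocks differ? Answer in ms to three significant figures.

A: γ = 1/√(1 − 0.987²) = 1/√0.02583 = 6.222; τ_A = 15.57/6.222 = 2.502 ms.
B: γ = 130.5; τ_B = 15.57/130.5 = 0.1193 ms.

|τ_A − τ_B| = 2.38 ms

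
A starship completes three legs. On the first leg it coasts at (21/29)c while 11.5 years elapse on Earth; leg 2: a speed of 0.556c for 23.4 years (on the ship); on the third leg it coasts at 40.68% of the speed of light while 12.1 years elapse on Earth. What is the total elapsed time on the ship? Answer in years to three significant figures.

Leg 1: γ = 1/√(1 − (21/29)²) = 29/20 = 1.450; τ_1 = 11.5/1.450 = 7.931 years.
Leg 2: 23.4 years is already measured on the ship.
Leg 3: β = 0.4068; γ = 1/√(1 − 0.4068²) = 1/√0.8345 = 1.095; τ_3 = 12.1/1.095 = 11.05 years.
Total: 7.931 + 23.40 + 11.05 years.

τ = 42.4 years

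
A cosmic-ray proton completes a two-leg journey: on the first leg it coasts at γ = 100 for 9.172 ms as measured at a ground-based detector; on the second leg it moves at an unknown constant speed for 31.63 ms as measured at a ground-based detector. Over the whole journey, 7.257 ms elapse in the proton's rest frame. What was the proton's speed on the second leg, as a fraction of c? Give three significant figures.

Leg 1: γ = 100; τ_1 = 9.172/100.0 = 0.09172 ms.
Leg 2: speed unknown; τ_2 = 31.63/γ_2.
Total proper time: 0.09172 + τ_2 = 7.257, so τ_2 = 7.257 − 0.09172 = 7.165 ms.
γ_2 = 31.63/7.165 = 4.414; β = √(1 − 1/γ²) = √0.9487.

β = 0.974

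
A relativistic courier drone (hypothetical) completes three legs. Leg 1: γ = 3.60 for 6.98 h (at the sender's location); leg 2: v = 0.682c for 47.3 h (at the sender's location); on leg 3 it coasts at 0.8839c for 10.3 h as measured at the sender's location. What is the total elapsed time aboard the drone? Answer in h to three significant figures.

τ = 41.3 h

Leg 1: γ = 3.60; τ_1 = 6.98/3.600 = 1.939 h.
Leg 2: γ = 1/√(1 − 0.682²) = 1/√0.5349 = 1.367; τ_2 = 47.3/1.367 = 34.59 h.
Leg 3: γ = 1/√(1 − 0.8839²) = 1/√0.2187 = 2.138; τ_3 = 10.3/2.138 = 4.817 h.
Total: 1.939 + 34.59 + 4.817 h.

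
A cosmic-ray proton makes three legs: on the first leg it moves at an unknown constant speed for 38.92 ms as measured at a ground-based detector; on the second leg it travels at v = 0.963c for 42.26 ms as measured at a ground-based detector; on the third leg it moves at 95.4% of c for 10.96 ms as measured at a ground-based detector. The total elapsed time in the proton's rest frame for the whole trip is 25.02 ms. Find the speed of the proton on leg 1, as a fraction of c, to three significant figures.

β = 0.964

Leg 1: speed unknown; τ_1 = 38.92/γ_1.
Leg 2: γ = 1/√(1 − 0.963²) = 1/√0.07263 = 3.711; τ_2 = 42.26/3.711 = 11.39 ms.
Leg 3: β = 0.954; γ = 1/√(1 − 0.954²) = 1/√0.08988 = 3.335; τ_3 = 10.96/3.335 = 3.286 ms.
Total proper time: τ_1 + 11.39 + 3.286 = 25.02, so τ_1 = 25.02 − 14.68 = 10.34 ms.
γ_1 = 38.92/10.34 = 3.762; β = √(1 − 1/γ²) = √0.9293.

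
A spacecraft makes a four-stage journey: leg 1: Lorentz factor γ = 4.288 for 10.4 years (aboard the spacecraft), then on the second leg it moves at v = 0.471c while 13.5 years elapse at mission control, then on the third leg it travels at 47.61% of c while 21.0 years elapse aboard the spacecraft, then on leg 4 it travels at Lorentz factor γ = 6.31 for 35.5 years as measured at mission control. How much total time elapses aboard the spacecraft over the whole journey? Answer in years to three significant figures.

Leg 1: 10.4 years is already measured aboard the spacecraft.
Leg 2: γ = 1/√(1 − 0.471²) = 1/√0.7782 = 1.134; τ_2 = 13.5/1.134 = 11.91 years.
Leg 3: 21.0 years is already measured aboard the spacecraft.
Leg 4: γ = 6.31; τ_4 = 35.5/6.310 = 5.626 years.
Total: 10.40 + 11.91 + 21.00 + 5.626 years.

τ = 48.9 years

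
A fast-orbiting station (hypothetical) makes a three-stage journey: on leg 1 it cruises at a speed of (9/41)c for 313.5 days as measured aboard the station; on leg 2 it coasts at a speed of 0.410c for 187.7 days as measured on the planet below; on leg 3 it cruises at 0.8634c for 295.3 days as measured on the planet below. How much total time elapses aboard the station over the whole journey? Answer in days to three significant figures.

Leg 1: 313.5 days is already measured aboard the station.
Leg 2: γ = 1/√(1 − 0.410²) = 1/√0.8319 = 1.096; τ_2 = 187.7/1.096 = 171.2 days.
Leg 3: γ = 1/√(1 − 0.8634²) = 1/√0.2545 = 1.982; τ_3 = 295.3/1.982 = 149.0 days.
Total: 313.5 + 171.2 + 149.0 days.

τ = 634 days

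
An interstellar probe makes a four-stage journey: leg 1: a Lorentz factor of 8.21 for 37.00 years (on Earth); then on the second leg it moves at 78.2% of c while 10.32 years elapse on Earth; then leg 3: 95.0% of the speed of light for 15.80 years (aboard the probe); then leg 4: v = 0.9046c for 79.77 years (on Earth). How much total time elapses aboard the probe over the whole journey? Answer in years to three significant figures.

Leg 1: γ = 8.21; τ_1 = 37.00/8.210 = 4.507 years.
Leg 2: β = 0.782; γ = 1/√(1 − 0.782²) = 1/√0.3885 = 1.604; τ_2 = 10.32/1.604 = 6.432 years.
Leg 3: 15.80 years is already measured aboard the probe.
Leg 4: γ = 1/√(1 − 0.9046²) = 1/√0.1817 = 2.346; τ_4 = 79.77/2.346 = 34.00 years.
Total: 4.507 + 6.432 + 15.80 + 34.00 years.

τ = 60.7 years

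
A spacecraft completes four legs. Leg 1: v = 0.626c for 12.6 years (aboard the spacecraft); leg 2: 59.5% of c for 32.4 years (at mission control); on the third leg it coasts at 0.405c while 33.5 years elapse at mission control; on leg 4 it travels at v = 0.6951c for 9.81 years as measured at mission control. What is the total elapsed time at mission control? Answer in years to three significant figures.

Leg 1: γ = 1/√(1 − 0.626²) = 1/√0.6081 = 1.282; Δt_1 = 1.282 × 12.6 = 16.16 years.
Leg 2: 32.4 years is already measured at mission control.
Leg 3: 33.5 years is already measured at mission control.
Leg 4: 9.81 years is already measured at mission control.
Total: 16.16 + 32.40 + 33.50 + 9.810 years.

Δt = 91.9 years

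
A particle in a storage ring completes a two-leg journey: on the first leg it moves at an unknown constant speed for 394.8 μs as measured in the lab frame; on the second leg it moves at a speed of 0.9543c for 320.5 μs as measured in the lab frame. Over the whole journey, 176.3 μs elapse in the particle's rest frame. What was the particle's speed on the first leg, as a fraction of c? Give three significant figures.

β = 0.979

Leg 1: speed unknown; τ_1 = 394.8/γ_1.
Leg 2: γ = 1/√(1 − 0.9543²) = 1/√0.08931 = 3.346; τ_2 = 320.5/3.346 = 95.78 μs.
Total proper time: τ_1 + 95.78 = 176.3, so τ_1 = 176.3 − 95.78 = 80.52 μs.
γ_1 = 394.8/80.52 = 4.903; β = √(1 − 1/γ²) = √0.9584.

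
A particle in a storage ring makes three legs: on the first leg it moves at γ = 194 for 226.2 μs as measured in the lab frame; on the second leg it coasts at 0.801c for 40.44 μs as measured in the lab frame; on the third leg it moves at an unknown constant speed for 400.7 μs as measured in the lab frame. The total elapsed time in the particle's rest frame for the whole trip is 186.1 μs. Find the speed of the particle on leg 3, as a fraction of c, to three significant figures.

β = 0.916

Leg 1: γ = 194; τ_1 = 226.2/194.0 = 1.166 μs.
Leg 2: γ = 1/√(1 − 0.801²) = 1/√0.3584 = 1.670; τ_2 = 40.44/1.670 = 24.21 μs.
Leg 3: speed unknown; τ_3 = 400.7/γ_3.
Total proper time: 1.166 + 24.21 + τ_3 = 186.1, so τ_3 = 186.1 − 25.38 = 160.7 μs.
γ_3 = 400.7/160.7 = 2.493; β = √(1 − 1/γ²) = √0.8391.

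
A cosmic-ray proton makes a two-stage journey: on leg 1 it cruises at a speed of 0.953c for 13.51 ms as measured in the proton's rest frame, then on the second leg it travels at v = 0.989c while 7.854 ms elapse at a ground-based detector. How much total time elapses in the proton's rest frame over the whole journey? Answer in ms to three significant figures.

τ = 14.7 ms

Leg 1: 13.51 ms is already measured in the proton's rest frame.
Leg 2: γ = 1/√(1 − 0.989²) = 1/√0.02188 = 6.761; τ_2 = 7.854/6.761 = 1.162 ms.
Total: 13.51 + 1.162 ms.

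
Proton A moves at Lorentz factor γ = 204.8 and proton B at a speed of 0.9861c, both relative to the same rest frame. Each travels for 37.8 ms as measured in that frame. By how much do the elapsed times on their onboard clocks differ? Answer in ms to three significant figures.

A: γ = 204.8; τ_A = 37.8/204.8 = 0.1846 ms.
B: γ = 1/√(1 − 0.9861²) = 1/√0.02761 = 6.019; τ_B = 37.8/6.019 = 6.281 ms.

|τ_A − τ_B| = 6.10 ms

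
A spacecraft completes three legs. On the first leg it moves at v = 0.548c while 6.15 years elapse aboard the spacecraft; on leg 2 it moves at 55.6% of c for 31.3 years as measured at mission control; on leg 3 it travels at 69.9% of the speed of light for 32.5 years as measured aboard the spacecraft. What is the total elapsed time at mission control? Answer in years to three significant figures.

Δt = 84.1 years

Leg 1: γ = 1/√(1 − 0.548²) = 1/√0.6997 = 1.195; Δt_1 = 1.195 × 6.15 = 7.352 years.
Leg 2: 31.3 years is already measured at mission control.
Leg 3: β = 0.699; γ = 1/√(1 − 0.699²) = 1/√0.5114 = 1.398; Δt_3 = 1.398 × 32.5 = 45.45 years.
Total: 7.352 + 31.30 + 45.45 years.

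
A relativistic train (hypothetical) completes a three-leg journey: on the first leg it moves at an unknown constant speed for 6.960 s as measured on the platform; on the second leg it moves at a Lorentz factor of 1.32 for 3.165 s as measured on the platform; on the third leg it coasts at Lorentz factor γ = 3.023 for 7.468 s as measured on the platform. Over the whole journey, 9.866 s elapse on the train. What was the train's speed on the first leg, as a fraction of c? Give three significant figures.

β = 0.696

Leg 1: speed unknown; τ_1 = 6.960/γ_1.
Leg 2: γ = 1.32; τ_2 = 3.165/1.320 = 2.398 s.
Leg 3: γ = 3.023; τ_3 = 7.468/3.023 = 2.470 s.
Total proper time: τ_1 + 2.398 + 2.470 = 9.866, so τ_1 = 9.866 − 4.868 = 4.998 s.
γ_1 = 6.960/4.998 = 1.393; β = √(1 − 1/γ²) = √0.4844.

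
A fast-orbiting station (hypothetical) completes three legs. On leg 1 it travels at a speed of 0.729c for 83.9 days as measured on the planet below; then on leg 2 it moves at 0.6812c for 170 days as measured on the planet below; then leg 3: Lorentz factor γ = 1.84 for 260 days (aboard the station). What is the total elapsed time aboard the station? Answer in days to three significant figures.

τ = 442 days

Leg 1: γ = 1/√(1 − 0.729²) = 1/√0.4686 = 1.461; τ_1 = 83.9/1.461 = 57.43 days.
Leg 2: γ = 1/√(1 − 0.6812²) = 1/√0.5360 = 1.366; τ_2 = 170/1.366 = 124.5 days.
Leg 3: 260 days is already measured aboard the station.
Total: 57.43 + 124.5 + 260.0 days.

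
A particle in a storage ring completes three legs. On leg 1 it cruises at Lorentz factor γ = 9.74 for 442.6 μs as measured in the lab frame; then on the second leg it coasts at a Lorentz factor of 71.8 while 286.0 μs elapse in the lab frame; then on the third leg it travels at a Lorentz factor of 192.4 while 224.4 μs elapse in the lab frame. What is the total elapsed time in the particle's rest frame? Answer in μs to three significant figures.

Leg 1: γ = 9.74; τ_1 = 442.6/9.740 = 45.44 μs.
Leg 2: γ = 71.8; τ_2 = 286.0/71.80 = 3.983 μs.
Leg 3: γ = 192.4; τ_3 = 224.4/192.4 = 1.166 μs.
Total: 45.44 + 3.983 + 1.166 μs.

τ = 50.6 μs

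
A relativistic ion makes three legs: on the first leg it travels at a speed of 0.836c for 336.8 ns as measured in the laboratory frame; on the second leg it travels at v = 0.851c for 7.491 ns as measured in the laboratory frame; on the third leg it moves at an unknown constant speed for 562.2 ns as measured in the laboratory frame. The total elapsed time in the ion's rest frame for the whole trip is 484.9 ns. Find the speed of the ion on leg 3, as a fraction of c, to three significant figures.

Leg 1: γ = 1/√(1 − 0.836²) = 1/√0.3011 = 1.822; τ_1 = 336.8/1.822 = 184.8 ns.
Leg 2: γ = 1/√(1 − 0.851²) = 1/√0.2758 = 1.904; τ_2 = 7.491/1.904 = 3.934 ns.
Leg 3: speed unknown; τ_3 = 562.2/γ_3.
Total proper time: 184.8 + 3.934 + τ_3 = 484.9, so τ_3 = 484.9 − 188.7 = 296.2 ns.
γ_3 = 562.2/296.2 = 1.898; β = √(1 − 1/γ²) = √0.7225.

β = 0.850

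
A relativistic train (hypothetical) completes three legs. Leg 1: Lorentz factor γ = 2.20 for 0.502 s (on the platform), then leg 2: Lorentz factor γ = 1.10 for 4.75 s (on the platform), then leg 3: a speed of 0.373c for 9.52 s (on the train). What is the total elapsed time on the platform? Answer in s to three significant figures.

Δt = 15.5 s

Leg 1: 0.502 s is already measured on the platform.
Leg 2: 4.75 s is already measured on the platform.
Leg 3: γ = 1/√(1 − 0.373²) = 1/√0.8609 = 1.078; Δt_3 = 1.078 × 9.52 = 10.26 s.
Total: 0.5020 + 4.750 + 10.26 s.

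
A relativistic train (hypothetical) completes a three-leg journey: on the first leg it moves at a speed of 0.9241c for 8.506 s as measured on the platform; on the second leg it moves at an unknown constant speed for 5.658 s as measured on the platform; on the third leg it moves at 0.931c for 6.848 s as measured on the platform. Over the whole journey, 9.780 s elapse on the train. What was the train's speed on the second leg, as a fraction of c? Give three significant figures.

Leg 1: γ = 1/√(1 − 0.9241²) = 1/√0.1460 = 2.617; τ_1 = 8.506/2.617 = 3.251 s.
Leg 2: speed unknown; τ_2 = 5.658/γ_2.
Leg 3: γ = 1/√(1 − 0.931²) = 1/√0.1332 = 2.740; τ_3 = 6.848/2.740 = 2.500 s.
Total proper time: 3.251 + τ_2 + 2.500 = 9.780, so τ_2 = 9.780 − 5.750 = 4.030 s.
γ_2 = 5.658/4.030 = 1.404; β = √(1 − 1/γ²) = √0.4927.

β = 0.702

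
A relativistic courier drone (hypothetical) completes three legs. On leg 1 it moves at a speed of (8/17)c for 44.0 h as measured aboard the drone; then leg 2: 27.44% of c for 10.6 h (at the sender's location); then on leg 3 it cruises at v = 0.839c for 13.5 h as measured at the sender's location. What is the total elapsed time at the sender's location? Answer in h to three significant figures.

Leg 1: γ = 1/√(1 − (8/17)²) = 17/15 ≈ 1.133; Δt_1 = 1.133 × 44.0 = 49.87 h.
Leg 2: 10.6 h is already measured at the sender's location.
Leg 3: 13.5 h is already measured at the sender's location.
Total: 49.87 + 10.60 + 13.50 h.

Δt = 74.0 h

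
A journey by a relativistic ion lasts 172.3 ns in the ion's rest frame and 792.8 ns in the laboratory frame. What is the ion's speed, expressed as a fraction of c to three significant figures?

v = 0.976c

The proper time is measured in the ion's rest frame (both events occur at the ion's location); Δt is measured in the laboratory frame. γ = Δt/τ = 792.8/172.3 = 4.601.
β = √(1 − 1/γ²) = √(1 − 0.04723) = √0.9528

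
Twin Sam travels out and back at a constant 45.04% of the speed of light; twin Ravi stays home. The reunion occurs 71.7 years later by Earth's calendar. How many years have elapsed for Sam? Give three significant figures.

τ = 64.0 years

β = 0.4504; γ = 1/√(1 − 0.4504²) = 1/√0.7971 = 1.120
Sam's clock measures proper time along the trip: τ = Δt/γ = 71.7/1.120 years.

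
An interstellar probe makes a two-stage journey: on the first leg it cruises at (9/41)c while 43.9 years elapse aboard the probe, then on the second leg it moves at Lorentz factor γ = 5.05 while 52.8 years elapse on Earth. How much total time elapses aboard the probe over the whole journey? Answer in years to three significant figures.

τ = 54.4 years

Leg 1: 43.9 years is already measured aboard the probe.
Leg 2: γ = 5.05; τ_2 = 52.8/5.050 = 10.46 years.
Total: 43.90 + 10.46 years.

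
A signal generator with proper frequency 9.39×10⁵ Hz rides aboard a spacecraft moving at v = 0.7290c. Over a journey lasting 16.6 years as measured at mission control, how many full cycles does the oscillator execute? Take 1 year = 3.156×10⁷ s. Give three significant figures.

N = 3.37×10¹⁴

γ = 1/√(1 − 0.7290²) = 1/√0.4686 = 1.461
The oscillator's own cycle count is N = f × τ where τ is the proper time aboard the spacecraft. τ = Δt/γ = 16.6/1.461 = 11.36 years = 3.586×10⁸ s.
N = 9.39×10⁵ × 3.586×10⁸ = 3.367×10¹⁴.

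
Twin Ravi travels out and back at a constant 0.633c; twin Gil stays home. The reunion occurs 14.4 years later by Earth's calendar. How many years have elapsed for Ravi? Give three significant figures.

τ = 11.1 years

γ = 1/√(1 − 0.633²) = 1/√0.5993 = 1.292
Ravi's clock measures proper time along the trip: τ = Δt/γ = 14.4/1.292 years.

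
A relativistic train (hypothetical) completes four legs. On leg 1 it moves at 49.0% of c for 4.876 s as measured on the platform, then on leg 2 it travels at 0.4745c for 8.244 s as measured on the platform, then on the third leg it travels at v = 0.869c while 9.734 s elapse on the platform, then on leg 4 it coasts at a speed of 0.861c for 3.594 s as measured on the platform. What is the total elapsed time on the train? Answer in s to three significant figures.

τ = 18.2 s

Leg 1: β = 0.490; γ = 1/√(1 − 0.490²) = 1/√0.7599 = 1.147; τ_1 = 4.876/1.147 = 4.251 s.
Leg 2: γ = 1/√(1 − 0.4745²) = 1/√0.7748 = 1.136; τ_2 = 8.244/1.136 = 7.257 s.
Leg 3: γ = 1/√(1 − 0.869²) = 1/√0.2448 = 2.021; τ_3 = 9.734/2.021 = 4.817 s.
Leg 4: γ = 1/√(1 − 0.861²) = 1/√0.2587 = 1.966; τ_4 = 3.594/1.966 = 1.828 s.
Total: 4.251 + 7.257 + 4.817 + 1.828 s.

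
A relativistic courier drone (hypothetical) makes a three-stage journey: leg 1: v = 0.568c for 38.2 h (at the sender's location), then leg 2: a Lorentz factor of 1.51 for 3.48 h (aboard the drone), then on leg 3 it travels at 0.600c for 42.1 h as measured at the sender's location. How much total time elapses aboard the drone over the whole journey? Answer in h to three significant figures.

Leg 1: γ = 1/√(1 − 0.568²) = 1/√0.6774 = 1.215; τ_1 = 38.2/1.215 = 31.44 h.
Leg 2: 3.48 h is already measured aboard the drone.
Leg 3: γ = 1/√(1 − 0.600²) = 5/4 = 1.250; τ_3 = 42.1/1.250 = 33.68 h.
Total: 31.44 + 3.480 + 33.68 h.

τ = 68.6 h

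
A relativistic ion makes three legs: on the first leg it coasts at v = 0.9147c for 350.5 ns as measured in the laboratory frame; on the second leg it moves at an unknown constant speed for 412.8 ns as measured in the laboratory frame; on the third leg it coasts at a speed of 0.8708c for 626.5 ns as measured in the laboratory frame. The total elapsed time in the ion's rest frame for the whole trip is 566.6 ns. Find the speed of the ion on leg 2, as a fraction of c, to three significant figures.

Leg 1: γ = 1/√(1 − 0.9147²) = 1/√0.1633 = 2.474; τ_1 = 350.5/2.474 = 141.6 ns.
Leg 2: speed unknown; τ_2 = 412.8/γ_2.
Leg 3: γ = 1/√(1 − 0.8708²) = 1/√0.2417 = 2.034; τ_3 = 626.5/2.034 = 308.0 ns.
Total proper time: 141.6 + τ_2 + 308.0 = 566.6, so τ_2 = 566.6 − 449.7 = 116.9 ns.
γ_2 = 412.8/116.9 = 3.530; β = √(1 − 1/γ²) = √0.9197.

β = 0.959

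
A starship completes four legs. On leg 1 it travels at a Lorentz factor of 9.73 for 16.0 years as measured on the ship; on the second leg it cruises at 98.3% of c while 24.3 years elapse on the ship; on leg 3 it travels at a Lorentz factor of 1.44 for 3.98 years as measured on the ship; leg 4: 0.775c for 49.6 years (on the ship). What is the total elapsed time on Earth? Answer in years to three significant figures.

Δt = 372 years

Leg 1: γ = 9.73; Δt_1 = 9.730 × 16.0 = 155.7 years.
Leg 2: β = 0.983; γ = 1/√(1 − 0.983²) = 1/√0.03371 = 5.446; Δt_2 = 5.446 × 24.3 = 132.3 years.
Leg 3: γ = 1.44; Δt_3 = 1.440 × 3.98 = 5.731 years.
Leg 4: γ = 1/√(1 − 0.775²) = 1/√0.3994 = 1.582; Δt_4 = 1.582 × 49.6 = 78.49 years.
Total: 155.7 + 132.3 + 5.731 + 78.49 years.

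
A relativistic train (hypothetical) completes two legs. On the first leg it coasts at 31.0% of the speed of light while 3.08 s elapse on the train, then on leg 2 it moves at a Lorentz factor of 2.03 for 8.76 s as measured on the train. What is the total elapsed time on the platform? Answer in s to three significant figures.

Leg 1: β = 0.310; γ = 1/√(1 − 0.310²) = 1/√0.9039 = 1.052; Δt_1 = 1.052 × 3.08 = 3.240 s.
Leg 2: γ = 2.03; Δt_2 = 2.030 × 8.76 = 17.78 s.
Total: 3.240 + 17.78 s.

Δt = 21.0 s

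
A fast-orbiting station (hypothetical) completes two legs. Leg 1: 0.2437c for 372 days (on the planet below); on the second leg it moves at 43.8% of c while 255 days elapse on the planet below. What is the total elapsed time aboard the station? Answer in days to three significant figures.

Leg 1: γ = 1/√(1 − 0.2437²) = 1/√0.9406 = 1.031; τ_1 = 372/1.031 = 360.8 days.
Leg 2: β = 0.438; γ = 1/√(1 − 0.438²) = 1/√0.8082 = 1.112; τ_2 = 255/1.112 = 229.2 days.
Total: 360.8 + 229.2 days.

τ = 590 days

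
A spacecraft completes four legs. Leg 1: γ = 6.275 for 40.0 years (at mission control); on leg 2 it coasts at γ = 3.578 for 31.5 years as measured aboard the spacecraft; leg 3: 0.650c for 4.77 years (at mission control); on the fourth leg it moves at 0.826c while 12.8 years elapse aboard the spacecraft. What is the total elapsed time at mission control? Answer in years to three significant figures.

Δt = 180 years

Leg 1: 40.0 years is already measured at mission control.
Leg 2: γ = 3.578; Δt_2 = 3.578 × 31.5 = 112.7 years.
Leg 3: 4.77 years is already measured at mission control.
Leg 4: γ = 1/√(1 − 0.826²) = 1/√0.3177 = 1.774; Δt_4 = 1.774 × 12.8 = 22.71 years.
Total: 40.00 + 112.7 + 4.770 + 22.71 years.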